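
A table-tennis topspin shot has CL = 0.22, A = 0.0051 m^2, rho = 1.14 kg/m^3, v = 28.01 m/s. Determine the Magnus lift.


FM = 0.5 * CL * rho * A * v^2
FM = 0.5 * 0.22 * 1.14 * 0.0051 * 28.01^2
v^2 = 784.5601
FM = 0.5 * 0.22 * 1.14 * 0.0051 * 784.5601 = 0.5018 N

0.5018 N


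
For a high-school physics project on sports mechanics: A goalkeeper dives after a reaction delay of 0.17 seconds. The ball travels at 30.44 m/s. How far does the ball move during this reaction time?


d = v * t
d = 30.44 * 0.17
d = 5.1748 m

5.1748 m


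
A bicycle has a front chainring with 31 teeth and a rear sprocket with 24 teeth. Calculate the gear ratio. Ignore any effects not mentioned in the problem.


GR = front_teeth / rear_teeth
GR = 31 / 24
GR = 1.2917

1.2917


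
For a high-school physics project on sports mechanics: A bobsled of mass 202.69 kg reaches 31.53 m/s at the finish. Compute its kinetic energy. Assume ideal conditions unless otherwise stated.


KE = 0.5 * m * v^2
KE = 0.5 * 202.69 * 31.53^2
KE = 0.5 * 202.69 * 994.1409 = 100751.2095 J

100751.2095 J


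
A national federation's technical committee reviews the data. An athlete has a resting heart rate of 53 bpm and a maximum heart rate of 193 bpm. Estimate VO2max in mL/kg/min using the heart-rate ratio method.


VO2max = 15.3 * HRmax / HRrest
VO2max = 15.3 * 193 / 53
VO2max = 2952.9 / 53 = 55.7151 mL/kg/min

55.7151 mL/kg/min


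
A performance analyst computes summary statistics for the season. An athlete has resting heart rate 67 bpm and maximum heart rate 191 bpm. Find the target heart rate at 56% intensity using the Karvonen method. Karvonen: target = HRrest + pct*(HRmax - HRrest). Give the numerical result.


Target = HRrest + pct*(HRmax - HRrest)
Heart rate reserve = HRmax - HRrest = 191 - 67 = 124 bpm
Fraction = 56% = 0.56
Target = 67 + 0.56 * 124
Target = 67 + 69.44 = 136.44 bpm

136.44 bpm


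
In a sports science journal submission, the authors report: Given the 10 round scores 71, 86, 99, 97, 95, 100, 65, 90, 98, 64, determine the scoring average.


Average = sum / n
Sum = 865
Average = 865 / 10 = 86.5

86.5


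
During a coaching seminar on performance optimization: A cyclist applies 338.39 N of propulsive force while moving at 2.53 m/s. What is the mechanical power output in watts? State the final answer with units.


P = F * v
P = 338.39 * 2.53
P = 856.1267 W

856.1267 W


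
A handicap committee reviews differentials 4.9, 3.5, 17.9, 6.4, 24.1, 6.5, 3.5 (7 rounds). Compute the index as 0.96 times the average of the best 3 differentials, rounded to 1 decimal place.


All differentials: 4.9, 3.5, 17.9, 6.4, 24.1, 6.5, 3.5
Sorted: 3.5, 3.5, 4.9, 6.4, 6.5, 17.9, 24.1
Best 3: 3.5, 3.5, 4.9
Average of best = 11.9 / 3 = 3.9667
Raw index = 3.9667 * 0.96 = 3.808
Handicap index = round(3.808, 1) = 3.8

3.8


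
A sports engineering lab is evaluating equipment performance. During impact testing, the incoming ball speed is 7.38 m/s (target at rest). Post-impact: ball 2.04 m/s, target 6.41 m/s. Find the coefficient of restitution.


e = (v2_after - v1_after) / (v1_before - v2_before)
Numerator = 6.41 - 2.04 = 4.37
Denominator = 7.38 - 0 = 7.38
e = 4.37 / 7.38 = 0.5921

0.5921


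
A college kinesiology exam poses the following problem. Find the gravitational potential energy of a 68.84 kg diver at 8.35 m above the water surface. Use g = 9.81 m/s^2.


PE = m * g * h
PE = 68.84 * 9.81 * 8.35
PE = 675.3204 * 8.35 = 5638.9253 J

5638.9253 J


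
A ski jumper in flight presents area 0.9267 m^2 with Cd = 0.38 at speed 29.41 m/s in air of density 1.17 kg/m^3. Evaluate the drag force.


Fd = 0.5 * Cd * rho * A * v^2
Fd = 0.5 * 0.38 * 1.17 * 0.9267 * 29.41^2
v^2 = 864.9481
Fd = 0.5 * 0.38 * 1.17 * 0.9267 * 864.9481 = 178.184 N

178.184 N


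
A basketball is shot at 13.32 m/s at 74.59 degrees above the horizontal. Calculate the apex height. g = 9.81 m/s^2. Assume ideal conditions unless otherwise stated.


H = (v*sin(theta))^2 / (2*g)
vy = v*sin(theta) = 13.32 * sin(74.59 deg) = 12.8411 m/s
H = vy^2 / (2*g) = 164.8947 / (2*9.81)
H = 164.8947 / 19.62 = 8.4044 m

8.4044 m


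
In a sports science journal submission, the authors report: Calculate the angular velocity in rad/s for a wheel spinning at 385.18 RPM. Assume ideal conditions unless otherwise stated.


omega = RPM * 2 * pi / 60
omega = 385.18 * 2 * 3.14159 / 60
omega = 2420.1573 / 60 = 40.336 rad/s

40.336 rad/s


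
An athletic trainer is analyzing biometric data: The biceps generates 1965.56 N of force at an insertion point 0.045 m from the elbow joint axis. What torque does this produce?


tau = F * d
tau = 1965.56 * 0.045
tau = 88.4502 N*m

88.4502 N*m


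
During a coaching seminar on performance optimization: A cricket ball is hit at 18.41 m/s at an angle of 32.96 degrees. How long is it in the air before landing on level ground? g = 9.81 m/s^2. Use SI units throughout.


T = 2*v*sin(theta)/g
sin(theta) = sin(32.96 deg) = 0.5441
T = 2*18.41*0.5441 / 9.81
T = 20.032 / 9.81 = 2.042 s

2.042 s


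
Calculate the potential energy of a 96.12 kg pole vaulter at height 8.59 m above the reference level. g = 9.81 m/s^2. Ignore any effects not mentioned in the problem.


PE = m * g * h
PE = 96.12 * 9.81 * 8.59
PE = 942.9372 * 8.59 = 8099.8305 J

8099.8305 J


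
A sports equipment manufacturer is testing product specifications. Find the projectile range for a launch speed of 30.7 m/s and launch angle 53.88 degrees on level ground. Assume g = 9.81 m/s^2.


R = v^2 * sin(2*theta) / g
Convert angle to radians: theta = 53.88 deg = 0.9404 rad
sin(2*theta) = sin(1.8808) = 0.9523
R = 30.7^2 * 0.9523 / 9.81
R = 942.49 * 0.9523 / 9.81 = 91.4958 m

91.4958 m


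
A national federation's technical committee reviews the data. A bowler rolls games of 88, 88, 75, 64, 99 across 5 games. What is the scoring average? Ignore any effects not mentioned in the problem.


Average = sum / n
Sum = 414
Average = 414 / 5 = 82.8

82.8


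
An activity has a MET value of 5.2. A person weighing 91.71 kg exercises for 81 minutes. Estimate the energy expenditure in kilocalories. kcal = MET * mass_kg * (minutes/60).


kcal = MET * mass * time_hr
Convert time: 81 min = 1.35 hr
kcal = 5.2 * 91.71 * 1.35
kcal = 643.8042 kcal

643.8042 kcal


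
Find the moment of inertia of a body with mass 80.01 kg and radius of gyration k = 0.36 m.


I = m * k^2
I = 80.01 * 0.36^2
I = 80.01 * 0.1296 = 10.3693 kg*m^2

10.3693 kg*m^2


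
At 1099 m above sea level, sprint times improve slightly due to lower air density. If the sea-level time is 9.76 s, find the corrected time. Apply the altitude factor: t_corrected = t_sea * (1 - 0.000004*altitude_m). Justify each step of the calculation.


Correction factor = 1 - 0.000004 * 1099 = 0.995604
t_corrected = t_sea * factor = 9.76 * 0.995604
t_corrected = 9.7171 s

9.7171 s


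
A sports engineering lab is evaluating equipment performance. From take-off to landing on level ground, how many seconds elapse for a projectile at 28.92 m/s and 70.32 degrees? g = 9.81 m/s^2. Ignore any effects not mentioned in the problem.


T = 2*v*sin(theta)/g
sin(theta) = sin(70.32 deg) = 0.9416
T = 2*28.92*0.9416 / 9.81
T = 54.4615 / 9.81 = 5.5516 s

5.5516 s


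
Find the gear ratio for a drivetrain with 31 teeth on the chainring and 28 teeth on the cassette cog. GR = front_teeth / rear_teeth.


GR = front_teeth / rear_teeth
GR = 31 / 28
GR = 1.1071

1.1071


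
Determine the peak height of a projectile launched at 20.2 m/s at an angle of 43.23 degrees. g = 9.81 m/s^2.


H = (v*sin(theta))^2 / (2*g)
vy = v*sin(theta) = 20.2 * sin(43.23 deg) = 13.8356 m/s
H = vy^2 / (2*g) = 191.4227 / (2*9.81)
H = 191.4227 / 19.62 = 9.7565 m

9.7565 m


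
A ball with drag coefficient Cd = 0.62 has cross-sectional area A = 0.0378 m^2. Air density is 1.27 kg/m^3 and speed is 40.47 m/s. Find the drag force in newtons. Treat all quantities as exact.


Fd = 0.5 * Cd * rho * A * v^2
Fd = 0.5 * 0.62 * 1.27 * 0.0378 * 40.47^2
v^2 = 1637.8209
Fd = 0.5 * 0.62 * 1.27 * 0.0378 * 1637.8209 = 24.3738 N

24.3738 N


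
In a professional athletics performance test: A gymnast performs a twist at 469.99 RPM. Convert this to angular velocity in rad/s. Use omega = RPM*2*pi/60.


omega = RPM * 2 * pi / 60
omega = 469.99 * 2 * 3.14159 / 60
omega = 2953.0343 / 60 = 49.2172 rad/s

49.2172 rad/s


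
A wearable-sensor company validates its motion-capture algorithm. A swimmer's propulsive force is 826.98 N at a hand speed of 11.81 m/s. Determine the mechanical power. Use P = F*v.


P = F * v
P = 826.98 * 11.81
P = 9766.6338 W

9766.6338 W


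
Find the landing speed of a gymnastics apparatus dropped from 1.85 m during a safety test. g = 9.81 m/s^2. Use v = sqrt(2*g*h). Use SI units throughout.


v = sqrt(2 * g * h)
v = sqrt(2 * 9.81 * 1.85)
v = sqrt(36.297) = 6.0247 m/s

6.0247 m/s


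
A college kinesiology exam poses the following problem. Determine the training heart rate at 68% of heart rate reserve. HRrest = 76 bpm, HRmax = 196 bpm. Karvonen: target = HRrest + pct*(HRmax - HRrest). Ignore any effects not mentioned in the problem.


Target = HRrest + pct*(HRmax - HRrest)
Heart rate reserve = HRmax - HRrest = 196 - 76 = 120 bpm
Fraction = 68% = 0.68
Target = 76 + 0.68 * 120
Target = 76 + 81.6 = 157.6 bpm

157.6 bpm


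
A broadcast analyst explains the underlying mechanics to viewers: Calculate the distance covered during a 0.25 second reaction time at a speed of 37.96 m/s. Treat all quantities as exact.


d = v * t
d = 37.96 * 0.25
d = 9.49 m

9.49 m


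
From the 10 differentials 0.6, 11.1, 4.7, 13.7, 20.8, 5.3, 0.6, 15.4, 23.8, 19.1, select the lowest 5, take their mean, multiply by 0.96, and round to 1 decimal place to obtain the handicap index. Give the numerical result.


All differentials: 0.6, 11.1, 4.7, 13.7, 20.8, 5.3, 0.6, 15.4, 23.8, 19.1
Sorted: 0.6, 0.6, 4.7, 5.3, 11.1, 13.7, 15.4, 19.1, 20.8, 23.8
Best 5: 0.6, 0.6, 4.7, 5.3, 11.1
Average of best = 22.3 / 5 = 4.46
Raw index = 4.46 * 0.96 = 4.2816
Handicap index = round(4.2816, 1) = 4.3

4.3


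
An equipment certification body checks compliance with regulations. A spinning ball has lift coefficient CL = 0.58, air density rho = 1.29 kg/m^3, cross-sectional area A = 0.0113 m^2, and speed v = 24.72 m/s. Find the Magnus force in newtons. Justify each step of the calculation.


FM = 0.5 * CL * rho * A * v^2
FM = 0.5 * 0.58 * 1.29 * 0.0113 * 24.72^2
v^2 = 611.0784
FM = 0.5 * 0.58 * 1.29 * 0.0113 * 611.0784 = 2.5832 N

2.5832 N


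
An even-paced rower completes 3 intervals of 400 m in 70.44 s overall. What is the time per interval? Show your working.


Split time = total_time / n_laps = 70.44 / 3
Split time = 23.48 s per lap

23.48 s


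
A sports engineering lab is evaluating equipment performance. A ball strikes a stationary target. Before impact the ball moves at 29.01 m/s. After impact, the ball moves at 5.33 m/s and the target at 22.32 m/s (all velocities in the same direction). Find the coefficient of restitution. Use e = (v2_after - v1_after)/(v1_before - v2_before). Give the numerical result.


e = (v2_after - v1_after) / (v1_before - v2_before)
Numerator = 22.32 - 5.33 = 16.99
Denominator = 29.01 - 0 = 29.01
e = 16.99 / 29.01 = 0.5857

0.5857


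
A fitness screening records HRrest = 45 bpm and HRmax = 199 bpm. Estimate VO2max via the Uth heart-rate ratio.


VO2max = 15.3 * HRmax / HRrest
VO2max = 15.3 * 199 / 45
VO2max = 3044.7 / 45 = 67.66 mL/kg/min

67.66 mL/kg/min


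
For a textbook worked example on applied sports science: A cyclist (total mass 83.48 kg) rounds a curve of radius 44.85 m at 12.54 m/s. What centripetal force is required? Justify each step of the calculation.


Fc = m * v^2 / r
v^2 = 12.54^2 = 157.2516
Fc = 83.48 * 157.2516 / 44.85
Fc = 13127.3636 / 44.85 = 292.6948 N

292.6948 N


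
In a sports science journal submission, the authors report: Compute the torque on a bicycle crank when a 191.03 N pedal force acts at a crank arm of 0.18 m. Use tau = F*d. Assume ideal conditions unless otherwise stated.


tau = F * d
tau = 191.03 * 0.18
tau = 34.3854 N*m

34.3854 N*m


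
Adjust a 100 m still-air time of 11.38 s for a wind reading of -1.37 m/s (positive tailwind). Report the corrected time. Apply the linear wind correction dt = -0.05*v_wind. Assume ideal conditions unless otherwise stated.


dt = -0.05 * v_wind = -0.05 * -1.37 = 0.0685 s
t_corrected = t_still + dt = 11.38 + (0.0685)
t_corrected = 11.4485 s

11.4485 s


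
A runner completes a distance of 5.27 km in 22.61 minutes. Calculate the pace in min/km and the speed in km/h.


Pace = time / distance = 22.61 min / 5.27 km = 4.2903 min/km
Speed = distance / time_in_hours = 5.27 / 0.3768 hr
Speed = 13.985 km/h

4.2903 min/km, 13.985 km/h


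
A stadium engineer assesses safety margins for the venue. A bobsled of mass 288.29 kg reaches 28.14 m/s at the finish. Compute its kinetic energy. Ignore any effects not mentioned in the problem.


KE = 0.5 * m * v^2
KE = 0.5 * 288.29 * 28.14^2
KE = 0.5 * 288.29 * 791.8596 = 114142.602 J

114142.602 J


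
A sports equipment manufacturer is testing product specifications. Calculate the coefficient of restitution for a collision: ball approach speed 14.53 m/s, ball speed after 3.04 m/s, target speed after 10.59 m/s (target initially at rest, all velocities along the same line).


e = (v2_after - v1_after) / (v1_before - v2_before)
Numerator = 10.59 - 3.04 = 7.55
Denominator = 14.53 - 0 = 14.53
e = 7.55 / 14.53 = 0.5196

0.5196


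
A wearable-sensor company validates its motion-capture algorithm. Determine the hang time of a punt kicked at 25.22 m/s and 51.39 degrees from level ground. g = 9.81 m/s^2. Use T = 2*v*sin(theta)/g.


T = 2*v*sin(theta)/g
sin(theta) = sin(51.39 deg) = 0.7814
T = 2*25.22*0.7814 / 9.81
T = 39.4144 / 9.81 = 4.0178 s

4.0178 s


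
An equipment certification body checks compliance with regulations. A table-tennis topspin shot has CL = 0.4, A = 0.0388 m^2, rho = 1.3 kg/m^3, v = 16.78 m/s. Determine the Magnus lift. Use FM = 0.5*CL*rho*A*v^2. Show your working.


FM = 0.5 * CL * rho * A * v^2
FM = 0.5 * 0.4 * 1.3 * 0.0388 * 16.78^2
v^2 = 281.5684
FM = 0.5 * 0.4 * 1.3 * 0.0388 * 281.5684 = 2.8405 N

2.8405 N


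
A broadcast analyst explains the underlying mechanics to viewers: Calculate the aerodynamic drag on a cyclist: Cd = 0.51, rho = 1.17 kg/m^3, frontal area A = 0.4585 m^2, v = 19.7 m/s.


Fd = 0.5 * Cd * rho * A * v^2
Fd = 0.5 * 0.51 * 1.17 * 0.4585 * 19.7^2
v^2 = 388.09
Fd = 0.5 * 0.51 * 1.17 * 0.4585 * 388.09 = 53.0882 N

53.0882 N


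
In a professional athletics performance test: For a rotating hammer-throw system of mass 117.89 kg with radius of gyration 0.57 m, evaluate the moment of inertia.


I = m * k^2
I = 117.89 * 0.57^2
I = 117.89 * 0.3249 = 38.3025 kg*m^2

38.3025 kg*m^2


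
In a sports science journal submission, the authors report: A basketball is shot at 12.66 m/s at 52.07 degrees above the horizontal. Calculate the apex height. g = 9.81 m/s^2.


H = (v*sin(theta))^2 / (2*g)
vy = v*sin(theta) = 12.66 * sin(52.07 deg) = 9.9857 m/s
H = vy^2 / (2*g) = 99.7148 / (2*9.81)
H = 99.7148 / 19.62 = 5.0823 m

5.0823 m


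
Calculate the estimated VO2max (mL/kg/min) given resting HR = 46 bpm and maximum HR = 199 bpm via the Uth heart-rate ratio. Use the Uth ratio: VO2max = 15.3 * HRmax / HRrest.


VO2max = 15.3 * HRmax / HRrest
VO2max = 15.3 * 199 / 46
VO2max = 3044.7 / 46 = 66.1891 mL/kg/min

66.1891 mL/kg/min


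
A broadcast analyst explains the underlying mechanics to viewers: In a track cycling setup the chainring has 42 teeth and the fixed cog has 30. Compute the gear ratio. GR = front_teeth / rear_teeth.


GR = front_teeth / rear_teeth
GR = 42 / 30
GR = 1.4

1.4


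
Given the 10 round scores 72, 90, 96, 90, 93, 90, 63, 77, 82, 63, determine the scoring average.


Average = sum / n
Sum = 816
Average = 816 / 10 = 81.6

81.6


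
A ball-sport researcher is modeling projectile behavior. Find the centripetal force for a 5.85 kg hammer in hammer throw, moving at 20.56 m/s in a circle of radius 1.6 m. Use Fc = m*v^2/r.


Fc = m * v^2 / r
v^2 = 20.56^2 = 422.7136
Fc = 5.85 * 422.7136 / 1.6
Fc = 2472.8746 / 1.6 = 1545.5466 N

1545.5466 N


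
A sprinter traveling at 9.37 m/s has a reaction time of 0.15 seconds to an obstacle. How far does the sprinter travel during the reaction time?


d = v * t
d = 9.37 * 0.15
d = 1.4055 m

1.4055 m


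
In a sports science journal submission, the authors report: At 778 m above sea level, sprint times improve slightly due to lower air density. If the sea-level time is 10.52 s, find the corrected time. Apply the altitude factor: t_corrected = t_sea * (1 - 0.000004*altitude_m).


Correction factor = 1 - 0.000004 * 778 = 0.996888
t_corrected = t_sea * factor = 10.52 * 0.996888
t_corrected = 10.4873 s

10.4873 s


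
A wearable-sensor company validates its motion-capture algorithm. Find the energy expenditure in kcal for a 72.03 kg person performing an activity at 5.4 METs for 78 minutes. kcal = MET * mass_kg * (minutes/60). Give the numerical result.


kcal = MET * mass * time_hr
Convert time: 78 min = 1.3 hr
kcal = 5.4 * 72.03 * 1.3
kcal = 505.6506 kcal

505.6506 kcal


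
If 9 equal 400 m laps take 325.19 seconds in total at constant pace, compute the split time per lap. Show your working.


Split time = total_time / n_laps = 325.19 / 9
Split time = 36.1322 s per lap

36.1322 s


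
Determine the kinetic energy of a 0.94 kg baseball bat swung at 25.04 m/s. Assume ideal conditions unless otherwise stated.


KE = 0.5 * m * v^2
KE = 0.5 * 0.94 * 25.04^2
KE = 0.5 * 0.94 * 627.0016 = 294.6908 J

294.6908 J


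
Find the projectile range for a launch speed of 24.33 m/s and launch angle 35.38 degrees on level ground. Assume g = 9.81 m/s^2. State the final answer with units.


R = v^2 * sin(2*theta) / g
Convert angle to radians: theta = 35.38 deg = 0.6175 rad
sin(2*theta) = sin(1.235) = 0.9441
R = 24.33^2 * 0.9441 / 9.81
R = 591.9489 * 0.9441 / 9.81 = 56.9711 m

56.9711 m


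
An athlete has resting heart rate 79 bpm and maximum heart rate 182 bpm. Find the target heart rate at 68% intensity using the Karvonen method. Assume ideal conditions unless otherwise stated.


Target = HRrest + pct*(HRmax - HRrest)
Heart rate reserve = HRmax - HRrest = 182 - 79 = 103 bpm
Fraction = 68% = 0.68
Target = 79 + 0.68 * 103
Target = 79 + 70.04 = 149.04 bpm

149.04 bpm


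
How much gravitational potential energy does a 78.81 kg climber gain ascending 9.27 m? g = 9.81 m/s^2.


PE = m * g * h
PE = 78.81 * 9.81 * 9.27
PE = 773.1261 * 9.27 = 7166.8789 J

7166.8789 J


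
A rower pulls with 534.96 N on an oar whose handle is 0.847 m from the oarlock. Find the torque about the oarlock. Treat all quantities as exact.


tau = F * d
tau = 534.96 * 0.847
tau = 453.1111 N*m

453.1111 N*m


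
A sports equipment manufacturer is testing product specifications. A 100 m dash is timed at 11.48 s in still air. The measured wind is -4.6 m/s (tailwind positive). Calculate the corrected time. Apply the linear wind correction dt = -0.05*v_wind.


dt = -0.05 * v_wind = -0.05 * -4.6 = 0.23 s
t_corrected = t_still + dt = 11.48 + (0.23)
t_corrected = 11.71 s

11.71 s


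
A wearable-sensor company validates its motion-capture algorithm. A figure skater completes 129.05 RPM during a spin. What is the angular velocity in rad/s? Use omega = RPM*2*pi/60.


omega = RPM * 2 * pi / 60
omega = 129.05 * 2 * 3.14159 / 60
omega = 810.8451 / 60 = 13.5141 rad/s

13.5141 rad/s


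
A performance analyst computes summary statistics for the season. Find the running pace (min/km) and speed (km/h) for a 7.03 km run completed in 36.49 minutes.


Pace = time / distance = 36.49 min / 7.03 km = 5.1906 min/km
Speed = distance / time_in_hours = 7.03 / 0.6082 hr
Speed = 11.5593 km/h

5.1906 min/km, 11.5593 km/h


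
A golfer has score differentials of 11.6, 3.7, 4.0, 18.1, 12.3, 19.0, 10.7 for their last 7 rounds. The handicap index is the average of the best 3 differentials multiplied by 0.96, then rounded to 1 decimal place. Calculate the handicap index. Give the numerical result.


All differentials: 11.6, 3.7, 4.0, 18.1, 12.3, 19.0, 10.7
Sorted: 3.7, 4.0, 10.7, 11.6, 12.3, 18.1, 19.0
Best 3: 3.7, 4.0, 10.7
Average of best = 18.4 / 3 = 6.1333
Raw index = 6.1333 * 0.96 = 5.888
Handicap index = round(5.888, 1) = 5.9

5.9


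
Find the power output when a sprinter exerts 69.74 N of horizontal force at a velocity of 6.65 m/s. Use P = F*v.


P = F * v
P = 69.74 * 6.65
P = 463.771 W

463.771 W


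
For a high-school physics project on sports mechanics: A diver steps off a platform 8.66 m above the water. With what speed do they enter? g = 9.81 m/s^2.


v = sqrt(2 * g * h)
v = sqrt(2 * 9.81 * 8.66)
v = sqrt(169.9092) = 13.0349 m/s

13.0349 m/s


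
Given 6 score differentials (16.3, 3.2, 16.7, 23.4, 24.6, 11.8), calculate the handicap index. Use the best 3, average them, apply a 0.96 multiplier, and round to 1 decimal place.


All differentials: 16.3, 3.2, 16.7, 23.4, 24.6, 11.8
Sorted: 3.2, 11.8, 16.3, 16.7, 23.4, 24.6
Best 3: 3.2, 11.8, 16.3
Average of best = 31.3 / 3 = 10.4333
Raw index = 10.4333 * 0.96 = 10.016
Handicap index = round(10.016, 1) = 10.0

10.0


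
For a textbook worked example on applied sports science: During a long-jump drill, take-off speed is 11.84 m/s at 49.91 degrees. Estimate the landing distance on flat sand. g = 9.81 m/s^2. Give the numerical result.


R = v^2 * sin(2*theta) / g
Convert angle to radians: theta = 49.91 deg = 0.8711 rad
sin(2*theta) = sin(1.7422) = 0.9853
R = 11.84^2 * 0.9853 / 9.81
R = 140.1856 * 0.9853 / 9.81 = 14.0807 m

14.0807 m


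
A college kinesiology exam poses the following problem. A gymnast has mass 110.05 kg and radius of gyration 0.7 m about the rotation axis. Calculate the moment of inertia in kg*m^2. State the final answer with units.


I = m * k^2
I = 110.05 * 0.7^2
I = 110.05 * 0.49 = 53.9245 kg*m^2

53.9245 kg*m^2


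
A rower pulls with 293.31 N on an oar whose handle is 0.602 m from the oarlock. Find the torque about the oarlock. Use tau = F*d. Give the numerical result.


tau = F * d
tau = 293.31 * 0.602
tau = 176.5726 N*m

176.5726 N*m


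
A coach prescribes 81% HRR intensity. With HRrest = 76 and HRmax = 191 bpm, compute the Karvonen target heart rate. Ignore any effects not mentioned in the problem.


Target = HRrest + pct*(HRmax - HRrest)
Heart rate reserve = HRmax - HRrest = 191 - 76 = 115 bpm
Fraction = 81% = 0.81
Target = 76 + 0.81 * 115
Target = 76 + 93.15 = 169.15 bpm

169.15 bpm


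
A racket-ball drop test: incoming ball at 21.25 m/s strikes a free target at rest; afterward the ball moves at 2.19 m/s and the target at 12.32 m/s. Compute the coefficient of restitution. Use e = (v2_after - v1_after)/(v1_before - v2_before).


e = (v2_after - v1_after) / (v1_before - v2_before)
Numerator = 12.32 - 2.19 = 10.13
Denominator = 21.25 - 0 = 21.25
e = 10.13 / 21.25 = 0.4767

0.4767


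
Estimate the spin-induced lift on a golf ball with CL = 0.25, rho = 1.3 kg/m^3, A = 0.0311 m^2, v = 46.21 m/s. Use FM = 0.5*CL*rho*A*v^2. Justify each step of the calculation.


FM = 0.5 * CL * rho * A * v^2
FM = 0.5 * 0.25 * 1.3 * 0.0311 * 46.21^2
v^2 = 2135.3641
FM = 0.5 * 0.25 * 1.3 * 0.0311 * 2135.3641 = 10.7916 N

10.7916 N


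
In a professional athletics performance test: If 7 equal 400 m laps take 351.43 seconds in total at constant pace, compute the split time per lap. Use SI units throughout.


Split time = total_time / n_laps = 351.43 / 7
Split time = 50.2043 s per lap

50.2043 s


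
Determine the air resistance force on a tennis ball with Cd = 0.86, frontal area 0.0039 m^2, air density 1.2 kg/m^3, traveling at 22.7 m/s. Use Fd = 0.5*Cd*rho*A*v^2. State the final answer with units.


Fd = 0.5 * Cd * rho * A * v^2
Fd = 0.5 * 0.86 * 1.2 * 0.0039 * 22.7^2
v^2 = 515.29
Fd = 0.5 * 0.86 * 1.2 * 0.0039 * 515.29 = 1.037 N

1.037 N


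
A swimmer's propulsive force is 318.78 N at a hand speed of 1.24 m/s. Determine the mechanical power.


P = F * v
P = 318.78 * 1.24
P = 395.2872 W

395.2872 W


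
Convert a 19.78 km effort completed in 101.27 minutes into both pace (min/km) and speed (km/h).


Pace = time / distance = 101.27 min / 19.78 km = 5.1198 min/km
Speed = distance / time_in_hours = 19.78 / 1.6878 hr
Speed = 11.7192 km/h

5.1198 min/km, 11.7192 km/h


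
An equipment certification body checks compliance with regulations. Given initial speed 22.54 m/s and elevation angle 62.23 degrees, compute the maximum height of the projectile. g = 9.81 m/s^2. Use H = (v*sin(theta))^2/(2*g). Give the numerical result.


H = (v*sin(theta))^2 / (2*g)
vy = v*sin(theta) = 22.54 * sin(62.23 deg) = 19.944 m/s
H = vy^2 / (2*g) = 397.7614 / (2*9.81)
H = 397.7614 / 19.62 = 20.2733 m

20.2733 m


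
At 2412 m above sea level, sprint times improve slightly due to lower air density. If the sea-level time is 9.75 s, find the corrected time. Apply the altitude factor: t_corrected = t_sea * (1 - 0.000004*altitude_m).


Correction factor = 1 - 0.000004 * 2412 = 0.990352
t_corrected = t_sea * factor = 9.75 * 0.990352
t_corrected = 9.6559 s

9.6559 s


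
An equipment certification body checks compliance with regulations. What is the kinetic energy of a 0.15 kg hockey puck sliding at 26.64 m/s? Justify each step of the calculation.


KE = 0.5 * m * v^2
KE = 0.5 * 0.15 * 26.64^2
KE = 0.5 * 0.15 * 709.6896 = 53.2267 J

53.2267 J


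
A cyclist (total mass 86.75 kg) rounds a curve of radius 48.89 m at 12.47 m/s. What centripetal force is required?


Fc = m * v^2 / r
v^2 = 12.47^2 = 155.5009
Fc = 86.75 * 155.5009 / 48.89
Fc = 13489.7031 / 48.89 = 275.9195 N

275.9195 N


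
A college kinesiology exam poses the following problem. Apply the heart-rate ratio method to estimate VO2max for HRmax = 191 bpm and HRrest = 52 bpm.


VO2max = 15.3 * HRmax / HRrest
VO2max = 15.3 * 191 / 52
VO2max = 2922.3 / 52 = 56.1981 mL/kg/min

56.1981 mL/kg/min


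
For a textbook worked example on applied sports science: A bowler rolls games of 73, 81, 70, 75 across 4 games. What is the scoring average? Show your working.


Average = sum / n
Sum = 299
Average = 299 / 4 = 74.75

74.75


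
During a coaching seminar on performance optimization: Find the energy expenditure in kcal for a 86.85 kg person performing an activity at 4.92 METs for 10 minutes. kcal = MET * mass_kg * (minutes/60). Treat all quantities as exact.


kcal = MET * mass * time_hr
Convert time: 10 min = 0.1667 hr
kcal = 4.92 * 86.85 * 0.1667
kcal = 71.217 kcal

71.217 kcal


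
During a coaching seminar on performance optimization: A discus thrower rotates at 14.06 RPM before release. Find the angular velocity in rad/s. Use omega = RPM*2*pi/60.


omega = RPM * 2 * pi / 60
omega = 14.06 * 2 * 3.14159 / 60
omega = 88.3416 / 60 = 1.4724 rad/s

1.4724 rad/s


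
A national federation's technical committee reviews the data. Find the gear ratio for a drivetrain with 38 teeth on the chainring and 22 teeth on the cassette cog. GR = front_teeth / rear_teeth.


GR = front_teeth / rear_teeth
GR = 38 / 22
GR = 1.7273

1.7273


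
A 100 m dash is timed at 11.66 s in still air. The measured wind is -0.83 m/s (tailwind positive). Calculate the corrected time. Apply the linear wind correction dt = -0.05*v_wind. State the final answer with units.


dt = -0.05 * v_wind = -0.05 * -0.83 = 0.0415 s
t_corrected = t_still + dt = 11.66 + (0.0415)
t_corrected = 11.7015 s

11.7015 s


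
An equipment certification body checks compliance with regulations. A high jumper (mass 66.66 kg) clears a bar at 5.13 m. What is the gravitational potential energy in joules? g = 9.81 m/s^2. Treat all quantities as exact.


PE = m * g * h
PE = 66.66 * 9.81 * 5.13
PE = 653.9346 * 5.13 = 3354.6845 J

3354.6845 J


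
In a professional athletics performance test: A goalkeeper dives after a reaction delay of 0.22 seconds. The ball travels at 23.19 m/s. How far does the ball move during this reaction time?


d = v * t
d = 23.19 * 0.22
d = 5.1018 m

5.1018 m


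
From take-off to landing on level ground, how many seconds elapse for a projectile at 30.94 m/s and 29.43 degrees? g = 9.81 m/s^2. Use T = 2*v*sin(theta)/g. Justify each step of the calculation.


T = 2*v*sin(theta)/g
sin(theta) = sin(29.43 deg) = 0.4914
T = 2*30.94*0.4914 / 9.81
T = 30.4053 / 9.81 = 3.0994 s

3.0994 s


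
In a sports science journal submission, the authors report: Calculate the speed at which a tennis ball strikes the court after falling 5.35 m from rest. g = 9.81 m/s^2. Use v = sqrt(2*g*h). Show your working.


v = sqrt(2 * g * h)
v = sqrt(2 * 9.81 * 5.35)
v = sqrt(104.967) = 10.2453 m/s

10.2453 m/s


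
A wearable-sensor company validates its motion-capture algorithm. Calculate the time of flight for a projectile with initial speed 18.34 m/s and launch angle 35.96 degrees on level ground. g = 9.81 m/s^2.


T = 2*v*sin(theta)/g
sin(theta) = sin(35.96 deg) = 0.5872
T = 2*18.34*0.5872 / 9.81
T = 21.5392 / 9.81 = 2.1956 s

2.1956 s


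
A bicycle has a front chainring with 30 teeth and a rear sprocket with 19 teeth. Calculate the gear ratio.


GR = front_teeth / rear_teeth
GR = 30 / 19
GR = 1.5789

1.5789


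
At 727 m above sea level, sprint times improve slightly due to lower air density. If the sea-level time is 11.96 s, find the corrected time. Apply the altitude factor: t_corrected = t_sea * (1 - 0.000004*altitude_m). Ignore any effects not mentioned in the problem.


Correction factor = 1 - 0.000004 * 727 = 0.997092
t_corrected = t_sea * factor = 11.96 * 0.997092
t_corrected = 11.9252 s

11.9252 s


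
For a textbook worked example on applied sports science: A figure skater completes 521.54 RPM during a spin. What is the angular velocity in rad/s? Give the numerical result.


omega = RPM * 2 * pi / 60
omega = 521.54 * 2 * 3.14159 / 60
omega = 3276.9325 / 60 = 54.6155 rad/s

54.6155 rad/s


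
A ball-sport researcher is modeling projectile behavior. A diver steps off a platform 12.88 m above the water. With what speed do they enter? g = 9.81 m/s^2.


v = sqrt(2 * g * h)
v = sqrt(2 * 9.81 * 12.88)
v = sqrt(252.7056) = 15.8967 m/s

15.8967 m/s


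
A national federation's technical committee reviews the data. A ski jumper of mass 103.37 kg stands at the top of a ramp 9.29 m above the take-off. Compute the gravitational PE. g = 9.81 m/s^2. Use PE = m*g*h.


PE = m * g * h
PE = 103.37 * 9.81 * 9.29
PE = 1014.0597 * 9.29 = 9420.6146 J

9420.6146 J


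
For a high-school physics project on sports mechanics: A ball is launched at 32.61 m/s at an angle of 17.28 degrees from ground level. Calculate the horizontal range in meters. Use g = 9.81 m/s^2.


R = v^2 * sin(2*theta) / g
Convert angle to radians: theta = 17.28 deg = 0.3016 rad
sin(2*theta) = sin(0.6032) = 0.5673
R = 32.61^2 * 0.5673 / 9.81
R = 1063.4121 * 0.5673 / 9.81 = 61.4924 m

61.4924 m


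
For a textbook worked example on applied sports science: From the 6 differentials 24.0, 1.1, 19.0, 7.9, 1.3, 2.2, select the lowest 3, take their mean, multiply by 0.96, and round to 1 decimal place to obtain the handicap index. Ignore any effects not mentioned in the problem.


All differentials: 24.0, 1.1, 19.0, 7.9, 1.3, 2.2
Sorted: 1.1, 1.3, 2.2, 7.9, 19.0, 24.0
Best 3: 1.1, 1.3, 2.2
Average of best = 4.6 / 3 = 1.5333
Raw index = 1.5333 * 0.96 = 1.472
Handicap index = round(1.472, 1) = 1.5

1.5


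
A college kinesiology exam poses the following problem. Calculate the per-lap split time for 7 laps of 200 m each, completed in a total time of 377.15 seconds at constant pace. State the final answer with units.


Split time = total_time / n_laps = 377.15 / 7
Split time = 53.8786 s per lap

53.8786 s


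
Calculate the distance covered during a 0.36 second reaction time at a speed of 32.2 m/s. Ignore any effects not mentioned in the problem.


d = v * t
d = 32.2 * 0.36
d = 11.592 m

11.592 m


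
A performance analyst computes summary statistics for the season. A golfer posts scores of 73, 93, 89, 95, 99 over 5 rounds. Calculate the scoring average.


Average = sum / n
Sum = 449
Average = 449 / 5 = 89.8

89.8


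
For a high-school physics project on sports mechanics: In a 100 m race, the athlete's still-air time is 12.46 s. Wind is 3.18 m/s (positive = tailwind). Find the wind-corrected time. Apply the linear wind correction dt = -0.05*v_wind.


dt = -0.05 * v_wind = -0.05 * 3.18 = -0.159 s
t_corrected = t_still + dt = 12.46 + (-0.159)
t_corrected = 12.301 s

12.301 s


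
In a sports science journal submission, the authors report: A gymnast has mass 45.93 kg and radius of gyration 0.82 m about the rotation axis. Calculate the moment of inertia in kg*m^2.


I = m * k^2
I = 45.93 * 0.82^2
I = 45.93 * 0.6724 = 30.8833 kg*m^2

30.8833 kg*m^2


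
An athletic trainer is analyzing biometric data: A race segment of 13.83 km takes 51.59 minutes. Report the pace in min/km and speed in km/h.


Pace = time / distance = 51.59 min / 13.83 km = 3.7303 min/km
Speed = distance / time_in_hours = 13.83 / 0.8598 hr
Speed = 16.0845 km/h

3.7303 min/km, 16.0845 km/h


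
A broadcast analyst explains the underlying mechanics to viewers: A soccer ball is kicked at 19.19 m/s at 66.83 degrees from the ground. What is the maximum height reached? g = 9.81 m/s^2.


H = (v*sin(theta))^2 / (2*g)
vy = v*sin(theta) = 19.19 * sin(66.83 deg) = 17.6422 m/s
H = vy^2 / (2*g) = 311.2459 / (2*9.81)
H = 311.2459 / 19.62 = 15.8637 m

15.8637 m


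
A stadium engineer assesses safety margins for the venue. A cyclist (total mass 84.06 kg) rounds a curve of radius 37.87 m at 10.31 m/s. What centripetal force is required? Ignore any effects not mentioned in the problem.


Fc = m * v^2 / r
v^2 = 10.31^2 = 106.2961
Fc = 84.06 * 106.2961 / 37.87
Fc = 8935.2502 / 37.87 = 235.9453 N

235.9453 N


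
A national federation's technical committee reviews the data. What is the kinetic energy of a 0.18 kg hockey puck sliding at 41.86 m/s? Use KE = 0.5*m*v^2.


KE = 0.5 * m * v^2
KE = 0.5 * 0.18 * 41.86^2
KE = 0.5 * 0.18 * 1752.2596 = 157.7034 J

157.7034 J


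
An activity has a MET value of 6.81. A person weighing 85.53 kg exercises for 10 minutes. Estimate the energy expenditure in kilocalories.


kcal = MET * mass * time_hr
Convert time: 10 min = 0.1667 hr
kcal = 6.81 * 85.53 * 0.1667
kcal = 97.0765 kcal

97.0765 kcal


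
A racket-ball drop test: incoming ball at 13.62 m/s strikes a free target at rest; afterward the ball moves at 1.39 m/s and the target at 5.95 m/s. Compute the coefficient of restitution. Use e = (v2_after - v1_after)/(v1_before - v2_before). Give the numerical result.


e = (v2_after - v1_after) / (v1_before - v2_before)
Numerator = 5.95 - 1.39 = 4.56
Denominator = 13.62 - 0 = 13.62
e = 4.56 / 13.62 = 0.3348

0.3348


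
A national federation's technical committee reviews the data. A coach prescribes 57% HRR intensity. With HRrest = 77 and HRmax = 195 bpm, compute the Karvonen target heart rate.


Target = HRrest + pct*(HRmax - HRrest)
Heart rate reserve = HRmax - HRrest = 195 - 77 = 118 bpm
Fraction = 57% = 0.57
Target = 77 + 0.57 * 118
Target = 77 + 67.26 = 144.26 bpm

144.26 bpm


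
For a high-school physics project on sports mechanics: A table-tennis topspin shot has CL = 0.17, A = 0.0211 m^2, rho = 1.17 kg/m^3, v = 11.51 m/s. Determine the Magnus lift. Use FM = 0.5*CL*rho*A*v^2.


FM = 0.5 * CL * rho * A * v^2
FM = 0.5 * 0.17 * 1.17 * 0.0211 * 11.51^2
v^2 = 132.4801
FM = 0.5 * 0.17 * 1.17 * 0.0211 * 132.4801 = 0.278 N

0.278 N


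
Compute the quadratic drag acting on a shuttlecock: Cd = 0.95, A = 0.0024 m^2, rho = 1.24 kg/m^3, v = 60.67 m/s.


Fd = 0.5 * Cd * rho * A * v^2
Fd = 0.5 * 0.95 * 1.24 * 0.0024 * 60.67^2
v^2 = 3680.8489
Fd = 0.5 * 0.95 * 1.24 * 0.0024 * 3680.8489 = 5.2032 N

5.2032 N


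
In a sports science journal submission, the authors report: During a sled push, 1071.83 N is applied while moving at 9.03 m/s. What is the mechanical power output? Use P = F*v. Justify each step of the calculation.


P = F * v
P = 1071.83 * 9.03
P = 9678.6249 W

9678.6249 W


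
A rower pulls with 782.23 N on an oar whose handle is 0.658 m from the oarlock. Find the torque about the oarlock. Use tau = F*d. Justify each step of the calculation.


tau = F * d
tau = 782.23 * 0.658
tau = 514.7073 N*m

514.7073 N*m


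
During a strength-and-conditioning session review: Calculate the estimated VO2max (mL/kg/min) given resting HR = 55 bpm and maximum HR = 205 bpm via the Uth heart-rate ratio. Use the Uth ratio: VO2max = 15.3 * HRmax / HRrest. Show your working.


VO2max = 15.3 * HRmax / HRrest
VO2max = 15.3 * 205 / 55
VO2max = 3136.5 / 55 = 57.0273 mL/kg/min

57.0273 mL/kg/min


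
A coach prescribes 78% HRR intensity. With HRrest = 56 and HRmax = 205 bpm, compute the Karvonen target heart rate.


Target = HRrest + pct*(HRmax - HRrest)
Heart rate reserve = HRmax - HRrest = 205 - 56 = 149 bpm
Fraction = 78% = 0.78
Target = 56 + 0.78 * 149
Target = 56 + 116.22 = 172.22 bpm

172.22 bpm


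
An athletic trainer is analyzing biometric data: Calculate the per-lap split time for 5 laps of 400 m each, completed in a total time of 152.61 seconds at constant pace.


Split time = total_time / n_laps = 152.61 / 5
Split time = 30.522 s per lap

30.522 s


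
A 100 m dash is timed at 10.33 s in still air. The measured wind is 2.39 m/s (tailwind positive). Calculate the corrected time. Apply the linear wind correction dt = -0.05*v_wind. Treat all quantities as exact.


dt = -0.05 * v_wind = -0.05 * 2.39 = -0.1195 s
t_corrected = t_still + dt = 10.33 + (-0.1195)
t_corrected = 10.2105 s

10.2105 s


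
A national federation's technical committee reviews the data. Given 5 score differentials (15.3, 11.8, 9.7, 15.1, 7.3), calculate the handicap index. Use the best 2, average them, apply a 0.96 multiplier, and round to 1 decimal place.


All differentials: 15.3, 11.8, 9.7, 15.1, 7.3
Sorted: 7.3, 9.7, 11.8, 15.1, 15.3
Best 2: 7.3, 9.7
Average of best = 17 / 2 = 8.5
Raw index = 8.5 * 0.96 = 8.16
Handicap index = round(8.16, 1) = 8.2

8.2


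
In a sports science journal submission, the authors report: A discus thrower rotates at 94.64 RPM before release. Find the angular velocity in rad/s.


omega = RPM * 2 * pi / 60
omega = 94.64 * 2 * 3.14159 / 60
omega = 594.6407 / 60 = 9.9107 rad/s

9.9107 rad/s


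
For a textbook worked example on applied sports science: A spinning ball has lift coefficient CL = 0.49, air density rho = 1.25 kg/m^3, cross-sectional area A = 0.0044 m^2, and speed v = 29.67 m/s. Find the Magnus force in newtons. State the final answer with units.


FM = 0.5 * CL * rho * A * v^2
FM = 0.5 * 0.49 * 1.25 * 0.0044 * 29.67^2
v^2 = 880.3089
FM = 0.5 * 0.49 * 1.25 * 0.0044 * 880.3089 = 1.1862 N

1.1862 N


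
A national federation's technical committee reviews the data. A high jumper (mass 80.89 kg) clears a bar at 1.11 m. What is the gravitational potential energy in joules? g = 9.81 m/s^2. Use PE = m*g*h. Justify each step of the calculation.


PE = m * g * h
PE = 80.89 * 9.81 * 1.11
PE = 793.5309 * 1.11 = 880.8193 J

880.8193 J


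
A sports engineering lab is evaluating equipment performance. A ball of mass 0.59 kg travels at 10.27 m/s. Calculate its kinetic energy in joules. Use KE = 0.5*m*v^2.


KE = 0.5 * m * v^2
KE = 0.5 * 0.59 * 10.27^2
KE = 0.5 * 0.59 * 105.4729 = 31.1145 J

31.1145 J


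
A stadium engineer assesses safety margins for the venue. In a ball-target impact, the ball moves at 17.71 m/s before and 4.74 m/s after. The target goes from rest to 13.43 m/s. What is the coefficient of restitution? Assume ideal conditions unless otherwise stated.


e = (v2_after - v1_after) / (v1_before - v2_before)
Numerator = 13.43 - 4.74 = 8.69
Denominator = 17.71 - 0 = 17.71
e = 8.69 / 17.71 = 0.4907

0.4907
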